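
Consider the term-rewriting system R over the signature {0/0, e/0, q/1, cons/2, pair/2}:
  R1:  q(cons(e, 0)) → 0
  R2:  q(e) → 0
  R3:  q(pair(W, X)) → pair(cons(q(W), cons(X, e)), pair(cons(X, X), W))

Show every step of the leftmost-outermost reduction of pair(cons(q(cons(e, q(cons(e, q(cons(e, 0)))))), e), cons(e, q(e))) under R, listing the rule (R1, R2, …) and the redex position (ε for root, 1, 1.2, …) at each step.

1. pair(cons(q(cons(e, q(cons(e, q(cons(e, 0)))))), e), cons(e, q(e)))  →  pair(cons(q(cons(e, q(cons(e, 0)))), e), cons(e, q(e)))   [R1 at 1.1.1.2.1.2]
2. pair(cons(q(cons(e, q(cons(e, 0)))), e), cons(e, q(e)))  →  pair(cons(q(cons(e, 0)), e), cons(e, q(e)))   [R1 at 1.1.1.2]
3. pair(cons(q(cons(e, 0)), e), cons(e, q(e)))  →  pair(cons(0, e), cons(e, q(e)))   [R1 at 1.1]
4. pair(cons(0, e), cons(e, q(e)))  →  pair(cons(0, e), cons(e, 0))   [R2 at 2.2]

pair(cons(0, e), cons(e, 0))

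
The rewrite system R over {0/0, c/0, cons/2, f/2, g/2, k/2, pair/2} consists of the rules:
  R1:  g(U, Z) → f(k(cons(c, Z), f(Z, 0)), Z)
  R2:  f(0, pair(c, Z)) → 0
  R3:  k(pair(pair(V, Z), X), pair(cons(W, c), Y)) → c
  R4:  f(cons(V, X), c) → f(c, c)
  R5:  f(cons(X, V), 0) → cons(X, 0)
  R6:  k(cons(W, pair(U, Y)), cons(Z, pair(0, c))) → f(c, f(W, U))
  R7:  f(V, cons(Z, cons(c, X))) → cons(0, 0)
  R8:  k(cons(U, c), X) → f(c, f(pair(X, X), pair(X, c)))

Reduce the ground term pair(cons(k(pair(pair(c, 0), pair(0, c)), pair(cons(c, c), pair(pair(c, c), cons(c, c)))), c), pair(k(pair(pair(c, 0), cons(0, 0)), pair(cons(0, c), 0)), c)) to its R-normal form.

pair(cons(c, c), pair(c, c))

1. pair(cons(k(pair(pair(c, 0), pair(0, c)), pair(cons(c, c), pair(pair(c, c), cons(c, c)))), c), pair(k(pair(pair(c, 0), cons(0, 0)), pair(cons(0, c), 0)), c))  →  pair(cons(c, c), pair(k(pair(pair(c, 0), cons(0, 0)), pair(cons(0, c), 0)), c))   [R3 at 1.1]
2. pair(cons(c, c), pair(k(pair(pair(c, 0), cons(0, 0)), pair(cons(0, c), 0)), c))  →  pair(cons(c, c), pair(c, c))   [R3 at 2.1]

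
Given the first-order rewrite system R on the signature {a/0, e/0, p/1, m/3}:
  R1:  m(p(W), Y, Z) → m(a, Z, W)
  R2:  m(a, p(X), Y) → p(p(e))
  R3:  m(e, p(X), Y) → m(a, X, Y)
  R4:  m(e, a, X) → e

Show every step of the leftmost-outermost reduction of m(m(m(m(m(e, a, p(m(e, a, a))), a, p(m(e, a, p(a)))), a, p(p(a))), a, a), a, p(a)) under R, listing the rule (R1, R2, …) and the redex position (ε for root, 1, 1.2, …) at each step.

1. m(m(m(m(m(e, a, p(m(e, a, a))), a, p(m(e, a, p(a)))), a, p(p(a))), a, a), a, p(a))  →  m(m(m(m(e, a, p(m(e, a, p(a)))), a, p(p(a))), a, a), a, p(a))   [R4 at 1.1.1.1]
2. m(m(m(m(e, a, p(m(e, a, p(a)))), a, p(p(a))), a, a), a, p(a))  →  m(m(m(e, a, p(p(a))), a, a), a, p(a))   [R4 at 1.1.1]
3. m(m(m(e, a, p(p(a))), a, a), a, p(a))  →  m(m(e, a, a), a, p(a))   [R4 at 1.1]
4. m(m(e, a, a), a, p(a))  →  m(e, a, p(a))   [R4 at 1]
5. m(e, a, p(a))  →  e   [R4 at ε]

e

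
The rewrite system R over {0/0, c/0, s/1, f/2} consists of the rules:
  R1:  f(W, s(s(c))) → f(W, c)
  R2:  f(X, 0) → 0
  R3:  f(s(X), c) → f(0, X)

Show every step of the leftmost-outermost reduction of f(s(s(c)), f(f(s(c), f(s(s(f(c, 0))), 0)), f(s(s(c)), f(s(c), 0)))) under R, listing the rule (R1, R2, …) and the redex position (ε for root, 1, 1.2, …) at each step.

0

1. f(s(s(c)), f(f(s(c), f(s(s(f(c, 0))), 0)), f(s(s(c)), f(s(c), 0))))  →  f(s(s(c)), f(f(s(c), 0), f(s(s(c)), f(s(c), 0))))   [R2 at 2.1.2]
2. f(s(s(c)), f(f(s(c), 0), f(s(s(c)), f(s(c), 0))))  →  f(s(s(c)), f(0, f(s(s(c)), f(s(c), 0))))   [R2 at 2.1]
3. f(s(s(c)), f(0, f(s(s(c)), f(s(c), 0))))  →  f(s(s(c)), f(0, f(s(s(c)), 0)))   [R2 at 2.2.2]
4. f(s(s(c)), f(0, f(s(s(c)), 0)))  →  f(s(s(c)), f(0, 0))   [R2 at 2.2]
5. f(s(s(c)), f(0, 0))  →  f(s(s(c)), 0)   [R2 at 2]
6. f(s(s(c)), 0)  →  0   [R2 at ε]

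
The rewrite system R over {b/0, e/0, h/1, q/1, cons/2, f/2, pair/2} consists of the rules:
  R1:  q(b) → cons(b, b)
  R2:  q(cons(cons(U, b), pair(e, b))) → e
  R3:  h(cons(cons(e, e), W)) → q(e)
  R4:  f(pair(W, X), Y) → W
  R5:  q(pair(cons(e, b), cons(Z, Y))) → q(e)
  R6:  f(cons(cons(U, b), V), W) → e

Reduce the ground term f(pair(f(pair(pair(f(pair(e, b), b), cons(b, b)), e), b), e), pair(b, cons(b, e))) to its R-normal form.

pair(e, cons(b, b))

1. f(pair(f(pair(pair(f(pair(e, b), b), cons(b, b)), e), b), e), pair(b, cons(b, e)))  →  f(pair(pair(f(pair(e, b), b), cons(b, b)), e), b)   [R4 at ε]
2. f(pair(pair(f(pair(e, b), b), cons(b, b)), e), b)  →  pair(f(pair(e, b), b), cons(b, b))   [R4 at ε]
3. pair(f(pair(e, b), b), cons(b, b))  →  pair(e, cons(b, b))   [R4 at 1]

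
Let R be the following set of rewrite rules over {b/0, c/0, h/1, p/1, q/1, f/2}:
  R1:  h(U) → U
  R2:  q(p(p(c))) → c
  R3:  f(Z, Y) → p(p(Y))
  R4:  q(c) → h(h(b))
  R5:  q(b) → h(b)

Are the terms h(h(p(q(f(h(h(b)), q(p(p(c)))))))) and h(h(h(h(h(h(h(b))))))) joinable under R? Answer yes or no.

Reduce t₁ = h(h(p(q(f(h(h(b)), q(p(p(c)))))))):
1. h(h(p(q(f(h(h(b)), q(p(p(c))))))))  →  h(p(q(f(h(h(b)), q(p(p(c)))))))   [R1 at ε]
2. h(p(q(f(h(h(b)), q(p(p(c)))))))  →  p(q(f(h(h(b)), q(p(p(c))))))   [R1 at ε]
3. p(q(f(h(h(b)), q(p(p(c))))))  →  p(q(p(p(q(p(p(c)))))))   [R3 at 1.1]
4. p(q(p(p(q(p(p(c)))))))  →  p(q(p(p(c))))   [R2 at 1.1.1.1]
5. p(q(p(p(c))))  →  p(c)   [R2 at 1]

Reduce t₂ = h(h(h(h(h(h(h(b))))))):
1. h(h(h(h(h(h(h(b)))))))  →  h(h(h(h(h(h(b))))))   [R1 at ε]
2. h(h(h(h(h(h(b))))))  →  h(h(h(h(h(b)))))   [R1 at ε]
3. h(h(h(h(h(b)))))  →  h(h(h(h(b))))   [R1 at ε]
4. h(h(h(h(b))))  →  h(h(h(b)))   [R1 at ε]
5. h(h(h(b)))  →  h(h(b))   [R1 at ε]
6. h(h(b))  →  h(b)   [R1 at ε]
7. h(b)  →  b   [R1 at ε]

no — NF(t₁) = p(c), NF(t₂) = b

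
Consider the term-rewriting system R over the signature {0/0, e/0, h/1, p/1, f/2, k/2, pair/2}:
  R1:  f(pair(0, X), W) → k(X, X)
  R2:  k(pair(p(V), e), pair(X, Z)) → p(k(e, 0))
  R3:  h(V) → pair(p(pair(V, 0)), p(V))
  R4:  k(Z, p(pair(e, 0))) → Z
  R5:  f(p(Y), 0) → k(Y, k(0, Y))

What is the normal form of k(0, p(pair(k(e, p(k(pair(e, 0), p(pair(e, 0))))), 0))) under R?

1. k(0, p(pair(k(e, p(k(pair(e, 0), p(pair(e, 0))))), 0)))  →  k(0, p(pair(k(e, p(pair(e, 0))), 0)))   [R4 at 2.1.1.2.1]
2. k(0, p(pair(k(e, p(pair(e, 0))), 0)))  →  k(0, p(pair(e, 0)))   [R4 at 2.1.1]
3. k(0, p(pair(e, 0)))  →  0   [R4 at ε]

0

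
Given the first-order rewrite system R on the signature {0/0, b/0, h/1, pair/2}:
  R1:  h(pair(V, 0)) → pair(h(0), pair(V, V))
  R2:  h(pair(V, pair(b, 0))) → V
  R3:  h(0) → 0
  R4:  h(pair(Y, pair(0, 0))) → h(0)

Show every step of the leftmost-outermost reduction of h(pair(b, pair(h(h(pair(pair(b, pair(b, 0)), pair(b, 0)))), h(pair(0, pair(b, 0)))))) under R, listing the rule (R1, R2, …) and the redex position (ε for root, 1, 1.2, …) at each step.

b

1. h(pair(b, pair(h(h(pair(pair(b, pair(b, 0)), pair(b, 0)))), h(pair(0, pair(b, 0))))))  →  h(pair(b, pair(h(pair(b, pair(b, 0))), h(pair(0, pair(b, 0))))))   [R2 at 1.2.1.1]
2. h(pair(b, pair(h(pair(b, pair(b, 0))), h(pair(0, pair(b, 0))))))  →  h(pair(b, pair(b, h(pair(0, pair(b, 0))))))   [R2 at 1.2.1]
3. h(pair(b, pair(b, h(pair(0, pair(b, 0))))))  →  h(pair(b, pair(b, 0)))   [R2 at 1.2.2]
4. h(pair(b, pair(b, 0)))  →  b   [R2 at ε]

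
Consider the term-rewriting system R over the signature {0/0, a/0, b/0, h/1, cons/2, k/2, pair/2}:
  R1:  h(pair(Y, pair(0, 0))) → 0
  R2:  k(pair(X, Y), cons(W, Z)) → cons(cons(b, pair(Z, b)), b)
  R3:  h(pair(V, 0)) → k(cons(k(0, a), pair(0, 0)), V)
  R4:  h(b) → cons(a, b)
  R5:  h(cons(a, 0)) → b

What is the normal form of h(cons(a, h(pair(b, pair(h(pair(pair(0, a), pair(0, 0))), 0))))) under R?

1. h(cons(a, h(pair(b, pair(h(pair(pair(0, a), pair(0, 0))), 0)))))  →  h(cons(a, h(pair(b, pair(0, 0)))))   [R1 at 1.2.1.2.1]
2. h(cons(a, h(pair(b, pair(0, 0)))))  →  h(cons(a, 0))   [R1 at 1.2]
3. h(cons(a, 0))  →  b   [R5 at ε]

b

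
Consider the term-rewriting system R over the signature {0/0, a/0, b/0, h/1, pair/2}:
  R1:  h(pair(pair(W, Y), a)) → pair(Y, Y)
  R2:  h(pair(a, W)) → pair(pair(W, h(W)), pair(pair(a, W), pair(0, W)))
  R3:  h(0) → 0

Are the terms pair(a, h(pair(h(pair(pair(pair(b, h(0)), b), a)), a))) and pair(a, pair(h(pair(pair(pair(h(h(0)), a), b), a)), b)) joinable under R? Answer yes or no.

no — NF(t₁) = pair(a, pair(b, b)), NF(t₂) = pair(a, pair(pair(b, b), b))

Reduce t₁ = pair(a, h(pair(h(pair(pair(pair(b, h(0)), b), a)), a))):
1. pair(a, h(pair(h(pair(pair(pair(b, h(0)), b), a)), a)))  →  pair(a, h(pair(pair(b, b), a)))   [R1 at 2.1.1]
2. pair(a, h(pair(pair(b, b), a)))  →  pair(a, pair(b, b))   [R1 at 2]

Reduce t₂ = pair(a, pair(h(pair(pair(pair(h(h(0)), a), b), a)), b)):
1. pair(a, pair(h(pair(pair(pair(h(h(0)), a), b), a)), b))  →  pair(a, pair(pair(b, b), b))   [R1 at 2.1]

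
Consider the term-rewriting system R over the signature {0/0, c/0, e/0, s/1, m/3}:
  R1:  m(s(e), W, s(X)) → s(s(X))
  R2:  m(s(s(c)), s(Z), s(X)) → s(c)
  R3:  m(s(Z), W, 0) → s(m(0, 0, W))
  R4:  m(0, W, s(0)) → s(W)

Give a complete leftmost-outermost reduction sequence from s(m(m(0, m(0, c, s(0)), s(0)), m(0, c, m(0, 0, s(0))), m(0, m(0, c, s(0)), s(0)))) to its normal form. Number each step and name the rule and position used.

s(s(c))

1. s(m(m(0, m(0, c, s(0)), s(0)), m(0, c, m(0, 0, s(0))), m(0, m(0, c, s(0)), s(0))))  →  s(m(s(m(0, c, s(0))), m(0, c, m(0, 0, s(0))), m(0, m(0, c, s(0)), s(0))))   [R4 at 1.1]
2. s(m(s(m(0, c, s(0))), m(0, c, m(0, 0, s(0))), m(0, m(0, c, s(0)), s(0))))  →  s(m(s(s(c)), m(0, c, m(0, 0, s(0))), m(0, m(0, c, s(0)), s(0))))   [R4 at 1.1.1]
3. s(m(s(s(c)), m(0, c, m(0, 0, s(0))), m(0, m(0, c, s(0)), s(0))))  →  s(m(s(s(c)), m(0, c, s(0)), m(0, m(0, c, s(0)), s(0))))   [R4 at 1.2.3]
4. s(m(s(s(c)), m(0, c, s(0)), m(0, m(0, c, s(0)), s(0))))  →  s(m(s(s(c)), s(c), m(0, m(0, c, s(0)), s(0))))   [R4 at 1.2]
5. s(m(s(s(c)), s(c), m(0, m(0, c, s(0)), s(0))))  →  s(m(s(s(c)), s(c), s(m(0, c, s(0)))))   [R4 at 1.3]
6. s(m(s(s(c)), s(c), s(m(0, c, s(0)))))  →  s(s(c))   [R2 at 1]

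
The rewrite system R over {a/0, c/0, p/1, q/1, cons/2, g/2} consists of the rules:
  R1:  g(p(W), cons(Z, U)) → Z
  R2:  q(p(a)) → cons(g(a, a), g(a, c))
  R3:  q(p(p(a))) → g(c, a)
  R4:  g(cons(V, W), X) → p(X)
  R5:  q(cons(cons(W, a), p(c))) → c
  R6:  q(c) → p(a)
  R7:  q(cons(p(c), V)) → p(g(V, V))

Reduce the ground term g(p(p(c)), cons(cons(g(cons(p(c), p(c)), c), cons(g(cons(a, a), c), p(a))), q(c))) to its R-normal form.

cons(p(c), cons(p(c), p(a)))

1. g(p(p(c)), cons(cons(g(cons(p(c), p(c)), c), cons(g(cons(a, a), c), p(a))), q(c)))  →  cons(g(cons(p(c), p(c)), c), cons(g(cons(a, a), c), p(a)))   [R1 at ε]
2. cons(g(cons(p(c), p(c)), c), cons(g(cons(a, a), c), p(a)))  →  cons(p(c), cons(g(cons(a, a), c), p(a)))   [R4 at 1]
3. cons(p(c), cons(g(cons(a, a), c), p(a)))  →  cons(p(c), cons(p(c), p(a)))   [R4 at 2.1]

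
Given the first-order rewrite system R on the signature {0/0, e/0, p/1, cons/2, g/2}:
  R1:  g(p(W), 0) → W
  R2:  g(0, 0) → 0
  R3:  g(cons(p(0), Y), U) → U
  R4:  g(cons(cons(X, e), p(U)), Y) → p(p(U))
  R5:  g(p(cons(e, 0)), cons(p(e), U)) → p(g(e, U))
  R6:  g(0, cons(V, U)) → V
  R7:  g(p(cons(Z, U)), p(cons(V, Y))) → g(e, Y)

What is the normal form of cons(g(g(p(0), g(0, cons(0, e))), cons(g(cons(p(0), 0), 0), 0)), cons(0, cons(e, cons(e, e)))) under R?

1. cons(g(g(p(0), g(0, cons(0, e))), cons(g(cons(p(0), 0), 0), 0)), cons(0, cons(e, cons(e, e))))  →  cons(g(g(p(0), 0), cons(g(cons(p(0), 0), 0), 0)), cons(0, cons(e, cons(e, e))))   [R6 at 1.1.2]
2. cons(g(g(p(0), 0), cons(g(cons(p(0), 0), 0), 0)), cons(0, cons(e, cons(e, e))))  →  cons(g(0, cons(g(cons(p(0), 0), 0), 0)), cons(0, cons(e, cons(e, e))))   [R1 at 1.1]
3. cons(g(0, cons(g(cons(p(0), 0), 0), 0)), cons(0, cons(e, cons(e, e))))  →  cons(g(cons(p(0), 0), 0), cons(0, cons(e, cons(e, e))))   [R6 at 1]
4. cons(g(cons(p(0), 0), 0), cons(0, cons(e, cons(e, e))))  →  cons(0, cons(0, cons(e, cons(e, e))))   [R3 at 1]

cons(0, cons(0, cons(e, cons(e, e))))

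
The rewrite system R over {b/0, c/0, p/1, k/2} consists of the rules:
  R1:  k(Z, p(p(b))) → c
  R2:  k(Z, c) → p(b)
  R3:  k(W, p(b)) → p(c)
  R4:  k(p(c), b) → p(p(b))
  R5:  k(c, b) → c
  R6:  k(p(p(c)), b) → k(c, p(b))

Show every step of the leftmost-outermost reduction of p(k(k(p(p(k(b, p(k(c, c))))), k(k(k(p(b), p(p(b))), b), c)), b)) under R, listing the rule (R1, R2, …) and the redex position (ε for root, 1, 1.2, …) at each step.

p(p(p(b)))

1. p(k(k(p(p(k(b, p(k(c, c))))), k(k(k(p(b), p(p(b))), b), c)), b))  →  p(k(k(p(p(k(b, p(p(b))))), k(k(k(p(b), p(p(b))), b), c)), b))   [R2 at 1.1.1.1.1.2.1]
2. p(k(k(p(p(k(b, p(p(b))))), k(k(k(p(b), p(p(b))), b), c)), b))  →  p(k(k(p(p(c)), k(k(k(p(b), p(p(b))), b), c)), b))   [R1 at 1.1.1.1.1]
3. p(k(k(p(p(c)), k(k(k(p(b), p(p(b))), b), c)), b))  →  p(k(k(p(p(c)), p(b)), b))   [R2 at 1.1.2]
4. p(k(k(p(p(c)), p(b)), b))  →  p(k(p(c), b))   [R3 at 1.1]
5. p(k(p(c), b))  →  p(p(p(b)))   [R4 at 1]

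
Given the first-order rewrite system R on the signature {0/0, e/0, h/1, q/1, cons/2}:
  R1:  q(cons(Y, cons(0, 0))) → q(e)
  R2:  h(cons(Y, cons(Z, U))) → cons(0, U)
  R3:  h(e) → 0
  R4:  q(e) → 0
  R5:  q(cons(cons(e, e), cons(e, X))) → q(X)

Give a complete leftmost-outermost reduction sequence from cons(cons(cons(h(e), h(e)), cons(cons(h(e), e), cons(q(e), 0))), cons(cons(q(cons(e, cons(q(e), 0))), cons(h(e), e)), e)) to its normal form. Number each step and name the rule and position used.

1. cons(cons(cons(h(e), h(e)), cons(cons(h(e), e), cons(q(e), 0))), cons(cons(q(cons(e, cons(q(e), 0))), cons(h(e), e)), e))  →  cons(cons(cons(0, h(e)), cons(cons(h(e), e), cons(q(e), 0))), cons(cons(q(cons(e, cons(q(e), 0))), cons(h(e), e)), e))   [R3 at 1.1.1]
2. cons(cons(cons(0, h(e)), cons(cons(h(e), e), cons(q(e), 0))), cons(cons(q(cons(e, cons(q(e), 0))), cons(h(e), e)), e))  →  cons(cons(cons(0, 0), cons(cons(h(e), e), cons(q(e), 0))), cons(cons(q(cons(e, cons(q(e), 0))), cons(h(e), e)), e))   [R3 at 1.1.2]
3. cons(cons(cons(0, 0), cons(cons(h(e), e), cons(q(e), 0))), cons(cons(q(cons(e, cons(q(e), 0))), cons(h(e), e)), e))  →  cons(cons(cons(0, 0), cons(cons(0, e), cons(q(e), 0))), cons(cons(q(cons(e, cons(q(e), 0))), cons(h(e), e)), e))   [R3 at 1.2.1.1]
4. cons(cons(cons(0, 0), cons(cons(0, e), cons(q(e), 0))), cons(cons(q(cons(e, cons(q(e), 0))), cons(h(e), e)), e))  →  cons(cons(cons(0, 0), cons(cons(0, e), cons(0, 0))), cons(cons(q(cons(e, cons(q(e), 0))), cons(h(e), e)), e))   [R4 at 1.2.2.1]
5. cons(cons(cons(0, 0), cons(cons(0, e), cons(0, 0))), cons(cons(q(cons(e, cons(q(e), 0))), cons(h(e), e)), e))  →  cons(cons(cons(0, 0), cons(cons(0, e), cons(0, 0))), cons(cons(q(cons(e, cons(0, 0))), cons(h(e), e)), e))   [R4 at 2.1.1.1.2.1]
6. cons(cons(cons(0, 0), cons(cons(0, e), cons(0, 0))), cons(cons(q(cons(e, cons(0, 0))), cons(h(e), e)), e))  →  cons(cons(cons(0, 0), cons(cons(0, e), cons(0, 0))), cons(cons(q(e), cons(h(e), e)), e))   [R1 at 2.1.1]
7. cons(cons(cons(0, 0), cons(cons(0, e), cons(0, 0))), cons(cons(q(e), cons(h(e), e)), e))  →  cons(cons(cons(0, 0), cons(cons(0, e), cons(0, 0))), cons(cons(0, cons(h(e), e)), e))   [R4 at 2.1.1]
8. cons(cons(cons(0, 0), cons(cons(0, e), cons(0, 0))), cons(cons(0, cons(h(e), e)), e))  →  cons(cons(cons(0, 0), cons(cons(0, e), cons(0, 0))), cons(cons(0, cons(0, e)), e))   [R3 at 2.1.2.1]

cons(cons(cons(0, 0), cons(cons(0, e), cons(0, 0))), cons(cons(0, cons(0, e)), e))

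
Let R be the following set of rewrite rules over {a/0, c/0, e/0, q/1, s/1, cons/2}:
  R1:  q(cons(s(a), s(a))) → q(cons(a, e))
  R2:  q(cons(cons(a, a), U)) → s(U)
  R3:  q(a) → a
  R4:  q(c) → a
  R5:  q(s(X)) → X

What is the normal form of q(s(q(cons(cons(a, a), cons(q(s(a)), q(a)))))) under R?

s(cons(a, a))

1. q(s(q(cons(cons(a, a), cons(q(s(a)), q(a))))))  →  q(cons(cons(a, a), cons(q(s(a)), q(a))))   [R5 at ε]
2. q(cons(cons(a, a), cons(q(s(a)), q(a))))  →  s(cons(q(s(a)), q(a)))   [R2 at ε]
3. s(cons(q(s(a)), q(a)))  →  s(cons(a, q(a)))   [R5 at 1.1]
4. s(cons(a, q(a)))  →  s(cons(a, a))   [R3 at 1.2]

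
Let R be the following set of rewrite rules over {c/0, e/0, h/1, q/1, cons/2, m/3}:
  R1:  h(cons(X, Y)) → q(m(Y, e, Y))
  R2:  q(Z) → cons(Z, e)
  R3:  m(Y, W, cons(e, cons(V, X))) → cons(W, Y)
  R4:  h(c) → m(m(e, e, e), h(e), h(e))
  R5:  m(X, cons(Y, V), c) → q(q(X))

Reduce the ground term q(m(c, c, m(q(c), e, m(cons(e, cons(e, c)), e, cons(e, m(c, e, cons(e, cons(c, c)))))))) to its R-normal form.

1. q(m(c, c, m(q(c), e, m(cons(e, cons(e, c)), e, cons(e, m(c, e, cons(e, cons(c, c))))))))  →  cons(m(c, c, m(q(c), e, m(cons(e, cons(e, c)), e, cons(e, m(c, e, cons(e, cons(c, c))))))), e)   [R2 at ε]
2. cons(m(c, c, m(q(c), e, m(cons(e, cons(e, c)), e, cons(e, m(c, e, cons(e, cons(c, c))))))), e)  →  cons(m(c, c, m(cons(c, e), e, m(cons(e, cons(e, c)), e, cons(e, m(c, e, cons(e, cons(c, c))))))), e)   [R2 at 1.3.1]
3. cons(m(c, c, m(cons(c, e), e, m(cons(e, cons(e, c)), e, cons(e, m(c, e, cons(e, cons(c, c))))))), e)  →  cons(m(c, c, m(cons(c, e), e, m(cons(e, cons(e, c)), e, cons(e, cons(e, c))))), e)   [R3 at 1.3.3.3.2]
4. cons(m(c, c, m(cons(c, e), e, m(cons(e, cons(e, c)), e, cons(e, cons(e, c))))), e)  →  cons(m(c, c, m(cons(c, e), e, cons(e, cons(e, cons(e, c))))), e)   [R3 at 1.3.3]
5. cons(m(c, c, m(cons(c, e), e, cons(e, cons(e, cons(e, c))))), e)  →  cons(m(c, c, cons(e, cons(c, e))), e)   [R3 at 1.3]
6. cons(m(c, c, cons(e, cons(c, e))), e)  →  cons(cons(c, c), e)   [R3 at 1]

cons(cons(c, c), e)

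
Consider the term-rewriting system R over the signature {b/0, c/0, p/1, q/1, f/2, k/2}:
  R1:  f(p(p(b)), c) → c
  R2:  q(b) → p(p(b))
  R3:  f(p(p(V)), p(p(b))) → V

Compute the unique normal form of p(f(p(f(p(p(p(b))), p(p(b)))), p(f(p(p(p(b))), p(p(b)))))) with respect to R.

1. p(f(p(f(p(p(p(b))), p(p(b)))), p(f(p(p(p(b))), p(p(b))))))  →  p(f(p(p(b)), p(f(p(p(p(b))), p(p(b))))))   [R3 at 1.1.1]
2. p(f(p(p(b)), p(f(p(p(p(b))), p(p(b))))))  →  p(f(p(p(b)), p(p(b))))   [R3 at 1.2.1]
3. p(f(p(p(b)), p(p(b))))  →  p(b)   [R3 at 1]

p(b)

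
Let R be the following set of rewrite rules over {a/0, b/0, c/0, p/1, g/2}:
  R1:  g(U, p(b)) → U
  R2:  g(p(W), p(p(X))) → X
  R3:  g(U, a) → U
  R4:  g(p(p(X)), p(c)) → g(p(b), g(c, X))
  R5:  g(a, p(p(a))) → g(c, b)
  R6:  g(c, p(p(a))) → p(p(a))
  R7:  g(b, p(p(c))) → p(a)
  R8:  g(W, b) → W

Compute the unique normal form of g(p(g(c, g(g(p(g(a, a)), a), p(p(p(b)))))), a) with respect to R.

1. g(p(g(c, g(g(p(g(a, a)), a), p(p(p(b)))))), a)  →  p(g(c, g(g(p(g(a, a)), a), p(p(p(b))))))   [R3 at ε]
2. p(g(c, g(g(p(g(a, a)), a), p(p(p(b))))))  →  p(g(c, g(p(g(a, a)), p(p(p(b))))))   [R3 at 1.2.1]
3. p(g(c, g(p(g(a, a)), p(p(p(b))))))  →  p(g(c, p(b)))   [R2 at 1.2]
4. p(g(c, p(b)))  →  p(c)   [R1 at 1]

p(c)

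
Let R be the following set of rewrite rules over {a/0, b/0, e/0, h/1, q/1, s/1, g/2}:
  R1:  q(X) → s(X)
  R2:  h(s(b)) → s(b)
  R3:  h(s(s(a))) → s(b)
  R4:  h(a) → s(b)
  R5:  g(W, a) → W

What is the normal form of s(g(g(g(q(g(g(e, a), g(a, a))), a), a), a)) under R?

1. s(g(g(g(q(g(g(e, a), g(a, a))), a), a), a))  →  s(g(g(q(g(g(e, a), g(a, a))), a), a))   [R5 at 1]
2. s(g(g(q(g(g(e, a), g(a, a))), a), a))  →  s(g(q(g(g(e, a), g(a, a))), a))   [R5 at 1]
3. s(g(q(g(g(e, a), g(a, a))), a))  →  s(q(g(g(e, a), g(a, a))))   [R5 at 1]
4. s(q(g(g(e, a), g(a, a))))  →  s(s(g(g(e, a), g(a, a))))   [R1 at 1]
5. s(s(g(g(e, a), g(a, a))))  →  s(s(g(e, g(a, a))))   [R5 at 1.1.1]
6. s(s(g(e, g(a, a))))  →  s(s(g(e, a)))   [R5 at 1.1.2]
7. s(s(g(e, a)))  →  s(s(e))   [R5 at 1.1]

s(s(e))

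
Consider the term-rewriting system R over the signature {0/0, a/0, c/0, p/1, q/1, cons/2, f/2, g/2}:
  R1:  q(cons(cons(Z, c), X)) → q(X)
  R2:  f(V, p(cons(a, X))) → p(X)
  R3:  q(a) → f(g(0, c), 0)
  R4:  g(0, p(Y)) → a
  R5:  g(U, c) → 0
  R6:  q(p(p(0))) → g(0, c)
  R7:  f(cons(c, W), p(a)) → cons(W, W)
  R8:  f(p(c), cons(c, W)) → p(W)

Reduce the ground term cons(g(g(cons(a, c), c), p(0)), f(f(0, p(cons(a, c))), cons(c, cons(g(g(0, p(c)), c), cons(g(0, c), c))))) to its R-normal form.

1. cons(g(g(cons(a, c), c), p(0)), f(f(0, p(cons(a, c))), cons(c, cons(g(g(0, p(c)), c), cons(g(0, c), c)))))  →  cons(g(0, p(0)), f(f(0, p(cons(a, c))), cons(c, cons(g(g(0, p(c)), c), cons(g(0, c), c)))))   [R5 at 1.1]
2. cons(g(0, p(0)), f(f(0, p(cons(a, c))), cons(c, cons(g(g(0, p(c)), c), cons(g(0, c), c)))))  →  cons(a, f(f(0, p(cons(a, c))), cons(c, cons(g(g(0, p(c)), c), cons(g(0, c), c)))))   [R4 at 1]
3. cons(a, f(f(0, p(cons(a, c))), cons(c, cons(g(g(0, p(c)), c), cons(g(0, c), c)))))  →  cons(a, f(p(c), cons(c, cons(g(g(0, p(c)), c), cons(g(0, c), c)))))   [R2 at 2.1]
4. cons(a, f(p(c), cons(c, cons(g(g(0, p(c)), c), cons(g(0, c), c)))))  →  cons(a, p(cons(g(g(0, p(c)), c), cons(g(0, c), c))))   [R8 at 2]
5. cons(a, p(cons(g(g(0, p(c)), c), cons(g(0, c), c))))  →  cons(a, p(cons(0, cons(g(0, c), c))))   [R5 at 2.1.1]
6. cons(a, p(cons(0, cons(g(0, c), c))))  →  cons(a, p(cons(0, cons(0, c))))   [R5 at 2.1.2.1]

cons(a, p(cons(0, cons(0, c))))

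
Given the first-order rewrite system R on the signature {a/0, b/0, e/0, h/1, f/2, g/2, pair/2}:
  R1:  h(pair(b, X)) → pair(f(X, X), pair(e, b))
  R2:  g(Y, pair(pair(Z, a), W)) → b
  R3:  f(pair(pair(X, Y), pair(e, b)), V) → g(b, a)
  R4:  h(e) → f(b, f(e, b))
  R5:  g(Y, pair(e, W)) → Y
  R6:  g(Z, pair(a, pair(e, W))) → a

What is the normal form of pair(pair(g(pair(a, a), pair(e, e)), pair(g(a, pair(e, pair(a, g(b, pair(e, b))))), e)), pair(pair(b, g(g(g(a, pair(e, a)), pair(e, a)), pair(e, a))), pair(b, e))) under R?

1. pair(pair(g(pair(a, a), pair(e, e)), pair(g(a, pair(e, pair(a, g(b, pair(e, b))))), e)), pair(pair(b, g(g(g(a, pair(e, a)), pair(e, a)), pair(e, a))), pair(b, e)))  →  pair(pair(pair(a, a), pair(g(a, pair(e, pair(a, g(b, pair(e, b))))), e)), pair(pair(b, g(g(g(a, pair(e, a)), pair(e, a)), pair(e, a))), pair(b, e)))   [R5 at 1.1]
2. pair(pair(pair(a, a), pair(g(a, pair(e, pair(a, g(b, pair(e, b))))), e)), pair(pair(b, g(g(g(a, pair(e, a)), pair(e, a)), pair(e, a))), pair(b, e)))  →  pair(pair(pair(a, a), pair(a, e)), pair(pair(b, g(g(g(a, pair(e, a)), pair(e, a)), pair(e, a))), pair(b, e)))   [R5 at 1.2.1]
3. pair(pair(pair(a, a), pair(a, e)), pair(pair(b, g(g(g(a, pair(e, a)), pair(e, a)), pair(e, a))), pair(b, e)))  →  pair(pair(pair(a, a), pair(a, e)), pair(pair(b, g(g(a, pair(e, a)), pair(e, a))), pair(b, e)))   [R5 at 2.1.2]
4. pair(pair(pair(a, a), pair(a, e)), pair(pair(b, g(g(a, pair(e, a)), pair(e, a))), pair(b, e)))  →  pair(pair(pair(a, a), pair(a, e)), pair(pair(b, g(a, pair(e, a))), pair(b, e)))   [R5 at 2.1.2]
5. pair(pair(pair(a, a), pair(a, e)), pair(pair(b, g(a, pair(e, a))), pair(b, e)))  →  pair(pair(pair(a, a), pair(a, e)), pair(pair(b, a), pair(b, e)))   [R5 at 2.1.2]

pair(pair(pair(a, a), pair(a, e)), pair(pair(b, a), pair(b, e)))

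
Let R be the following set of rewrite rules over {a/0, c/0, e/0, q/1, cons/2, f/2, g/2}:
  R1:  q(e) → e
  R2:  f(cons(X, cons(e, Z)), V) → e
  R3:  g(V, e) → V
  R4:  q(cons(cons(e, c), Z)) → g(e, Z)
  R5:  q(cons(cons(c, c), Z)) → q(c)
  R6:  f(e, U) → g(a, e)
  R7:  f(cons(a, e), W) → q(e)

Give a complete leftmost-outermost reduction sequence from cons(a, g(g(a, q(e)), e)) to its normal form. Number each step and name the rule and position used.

1. cons(a, g(g(a, q(e)), e))  →  cons(a, g(a, q(e)))   [R3 at 2]
2. cons(a, g(a, q(e)))  →  cons(a, g(a, e))   [R1 at 2.2]
3. cons(a, g(a, e))  →  cons(a, a)   [R3 at 2]

cons(a, a)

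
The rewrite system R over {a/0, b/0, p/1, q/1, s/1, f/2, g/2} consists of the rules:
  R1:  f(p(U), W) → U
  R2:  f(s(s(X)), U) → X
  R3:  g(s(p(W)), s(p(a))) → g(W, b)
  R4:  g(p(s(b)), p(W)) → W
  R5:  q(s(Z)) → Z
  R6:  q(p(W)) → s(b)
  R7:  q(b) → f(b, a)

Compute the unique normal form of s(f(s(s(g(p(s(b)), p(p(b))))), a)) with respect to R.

1. s(f(s(s(g(p(s(b)), p(p(b))))), a))  →  s(g(p(s(b)), p(p(b))))   [R2 at 1]
2. s(g(p(s(b)), p(p(b))))  →  s(p(b))   [R4 at 1]

s(p(b))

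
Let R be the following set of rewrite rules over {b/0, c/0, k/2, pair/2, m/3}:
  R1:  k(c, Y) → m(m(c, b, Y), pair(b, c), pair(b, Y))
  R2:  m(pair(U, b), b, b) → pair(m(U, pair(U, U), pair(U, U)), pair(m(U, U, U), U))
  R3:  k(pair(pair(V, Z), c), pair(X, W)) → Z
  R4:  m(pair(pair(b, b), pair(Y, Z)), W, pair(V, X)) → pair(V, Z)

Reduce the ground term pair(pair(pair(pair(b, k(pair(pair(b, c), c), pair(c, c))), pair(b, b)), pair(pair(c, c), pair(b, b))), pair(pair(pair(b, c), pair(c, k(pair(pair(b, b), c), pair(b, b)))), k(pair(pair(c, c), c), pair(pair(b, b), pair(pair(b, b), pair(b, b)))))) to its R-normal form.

pair(pair(pair(pair(b, c), pair(b, b)), pair(pair(c, c), pair(b, b))), pair(pair(pair(b, c), pair(c, b)), c))

1. pair(pair(pair(pair(b, k(pair(pair(b, c), c), pair(c, c))), pair(b, b)), pair(pair(c, c), pair(b, b))), pair(pair(pair(b, c), pair(c, k(pair(pair(b, b), c), pair(b, b)))), k(pair(pair(c, c), c), pair(pair(b, b), pair(pair(b, b), pair(b, b))))))  →  pair(pair(pair(pair(b, c), pair(b, b)), pair(pair(c, c), pair(b, b))), pair(pair(pair(b, c), pair(c, k(pair(pair(b, b), c), pair(b, b)))), k(pair(pair(c, c), c), pair(pair(b, b), pair(pair(b, b), pair(b, b))))))   [R3 at 1.1.1.2]
2. pair(pair(pair(pair(b, c), pair(b, b)), pair(pair(c, c), pair(b, b))), pair(pair(pair(b, c), pair(c, k(pair(pair(b, b), c), pair(b, b)))), k(pair(pair(c, c), c), pair(pair(b, b), pair(pair(b, b), pair(b, b))))))  →  pair(pair(pair(pair(b, c), pair(b, b)), pair(pair(c, c), pair(b, b))), pair(pair(pair(b, c), pair(c, b)), k(pair(pair(c, c), c), pair(pair(b, b), pair(pair(b, b), pair(b, b))))))   [R3 at 2.1.2.2]
3. pair(pair(pair(pair(b, c), pair(b, b)), pair(pair(c, c), pair(b, b))), pair(pair(pair(b, c), pair(c, b)), k(pair(pair(c, c), c), pair(pair(b, b), pair(pair(b, b), pair(b, b))))))  →  pair(pair(pair(pair(b, c), pair(b, b)), pair(pair(c, c), pair(b, b))), pair(pair(pair(b, c), pair(c, b)), c))   [R3 at 2.2]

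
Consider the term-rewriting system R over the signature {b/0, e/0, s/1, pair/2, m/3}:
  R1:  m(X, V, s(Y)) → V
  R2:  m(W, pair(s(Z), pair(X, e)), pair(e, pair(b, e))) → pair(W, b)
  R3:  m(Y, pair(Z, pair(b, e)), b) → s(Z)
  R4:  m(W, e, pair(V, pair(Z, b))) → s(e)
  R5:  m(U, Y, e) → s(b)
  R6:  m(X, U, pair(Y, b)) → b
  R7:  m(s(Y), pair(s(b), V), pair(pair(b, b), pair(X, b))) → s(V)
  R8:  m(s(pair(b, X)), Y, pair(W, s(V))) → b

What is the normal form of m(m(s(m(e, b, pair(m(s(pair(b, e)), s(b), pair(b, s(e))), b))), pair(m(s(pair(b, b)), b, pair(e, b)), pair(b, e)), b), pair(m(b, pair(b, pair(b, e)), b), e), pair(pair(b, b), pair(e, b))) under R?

s(e)

1. m(m(s(m(e, b, pair(m(s(pair(b, e)), s(b), pair(b, s(e))), b))), pair(m(s(pair(b, b)), b, pair(e, b)), pair(b, e)), b), pair(m(b, pair(b, pair(b, e)), b), e), pair(pair(b, b), pair(e, b)))  →  m(s(m(s(pair(b, b)), b, pair(e, b))), pair(m(b, pair(b, pair(b, e)), b), e), pair(pair(b, b), pair(e, b)))   [R3 at 1]
2. m(s(m(s(pair(b, b)), b, pair(e, b))), pair(m(b, pair(b, pair(b, e)), b), e), pair(pair(b, b), pair(e, b)))  →  m(s(b), pair(m(b, pair(b, pair(b, e)), b), e), pair(pair(b, b), pair(e, b)))   [R6 at 1.1]
3. m(s(b), pair(m(b, pair(b, pair(b, e)), b), e), pair(pair(b, b), pair(e, b)))  →  m(s(b), pair(s(b), e), pair(pair(b, b), pair(e, b)))   [R3 at 2.1]
4. m(s(b), pair(s(b), e), pair(pair(b, b), pair(e, b)))  →  s(e)   [R7 at ε]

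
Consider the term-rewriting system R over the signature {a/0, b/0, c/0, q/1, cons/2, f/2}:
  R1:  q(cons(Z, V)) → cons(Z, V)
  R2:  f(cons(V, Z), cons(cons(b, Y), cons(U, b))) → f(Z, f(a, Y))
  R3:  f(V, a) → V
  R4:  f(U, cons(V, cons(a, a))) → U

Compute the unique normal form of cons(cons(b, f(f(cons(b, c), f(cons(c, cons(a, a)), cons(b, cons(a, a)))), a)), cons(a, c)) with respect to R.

cons(cons(b, cons(b, c)), cons(a, c))

1. cons(cons(b, f(f(cons(b, c), f(cons(c, cons(a, a)), cons(b, cons(a, a)))), a)), cons(a, c))  →  cons(cons(b, f(cons(b, c), f(cons(c, cons(a, a)), cons(b, cons(a, a))))), cons(a, c))   [R3 at 1.2]
2. cons(cons(b, f(cons(b, c), f(cons(c, cons(a, a)), cons(b, cons(a, a))))), cons(a, c))  →  cons(cons(b, f(cons(b, c), cons(c, cons(a, a)))), cons(a, c))   [R4 at 1.2.2]
3. cons(cons(b, f(cons(b, c), cons(c, cons(a, a)))), cons(a, c))  →  cons(cons(b, cons(b, c)), cons(a, c))   [R4 at 1.2]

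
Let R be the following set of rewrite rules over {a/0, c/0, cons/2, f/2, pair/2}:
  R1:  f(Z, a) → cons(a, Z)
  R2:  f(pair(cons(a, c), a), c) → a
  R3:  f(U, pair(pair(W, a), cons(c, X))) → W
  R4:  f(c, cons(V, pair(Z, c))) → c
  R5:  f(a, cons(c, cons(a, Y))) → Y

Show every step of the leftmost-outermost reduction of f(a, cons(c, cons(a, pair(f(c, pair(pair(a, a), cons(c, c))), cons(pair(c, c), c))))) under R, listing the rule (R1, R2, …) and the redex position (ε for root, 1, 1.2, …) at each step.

pair(a, cons(pair(c, c), c))

1. f(a, cons(c, cons(a, pair(f(c, pair(pair(a, a), cons(c, c))), cons(pair(c, c), c)))))  →  pair(f(c, pair(pair(a, a), cons(c, c))), cons(pair(c, c), c))   [R5 at ε]
2. pair(f(c, pair(pair(a, a), cons(c, c))), cons(pair(c, c), c))  →  pair(a, cons(pair(c, c), c))   [R3 at 1]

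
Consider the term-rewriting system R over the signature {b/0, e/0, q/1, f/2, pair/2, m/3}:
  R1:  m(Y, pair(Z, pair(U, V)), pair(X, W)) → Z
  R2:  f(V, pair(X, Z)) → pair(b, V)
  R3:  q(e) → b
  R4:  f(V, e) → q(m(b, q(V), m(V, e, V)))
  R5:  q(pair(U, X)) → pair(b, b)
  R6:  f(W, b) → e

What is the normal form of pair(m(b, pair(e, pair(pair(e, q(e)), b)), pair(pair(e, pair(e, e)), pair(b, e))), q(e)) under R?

1. pair(m(b, pair(e, pair(pair(e, q(e)), b)), pair(pair(e, pair(e, e)), pair(b, e))), q(e))  →  pair(e, q(e))   [R1 at 1]
2. pair(e, q(e))  →  pair(e, b)   [R3 at 2]

pair(e, b)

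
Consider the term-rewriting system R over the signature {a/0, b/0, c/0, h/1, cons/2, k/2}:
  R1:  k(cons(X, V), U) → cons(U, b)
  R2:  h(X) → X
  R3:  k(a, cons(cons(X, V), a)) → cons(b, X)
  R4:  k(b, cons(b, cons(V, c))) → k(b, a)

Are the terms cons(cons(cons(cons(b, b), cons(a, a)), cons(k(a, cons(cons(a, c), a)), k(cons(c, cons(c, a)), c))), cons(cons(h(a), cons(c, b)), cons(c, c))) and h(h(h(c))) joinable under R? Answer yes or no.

Reduce t₁ = cons(cons(cons(cons(b, b), cons(a, a)), cons(k(a, cons(cons(a, c), a)), k(cons(c, cons(c, a)), c))), cons(cons(h(a), cons(c, b)), cons(c, c))):
1. cons(cons(cons(cons(b, b), cons(a, a)), cons(k(a, cons(cons(a, c), a)), k(cons(c, cons(c, a)), c))), cons(cons(h(a), cons(c, b)), cons(c, c)))  →  cons(cons(cons(cons(b, b), cons(a, a)), cons(cons(b, a), k(cons(c, cons(c, a)), c))), cons(cons(h(a), cons(c, b)), cons(c, c)))   [R3 at 1.2.1]
2. cons(cons(cons(cons(b, b), cons(a, a)), cons(cons(b, a), k(cons(c, cons(c, a)), c))), cons(cons(h(a), cons(c, b)), cons(c, c)))  →  cons(cons(cons(cons(b, b), cons(a, a)), cons(cons(b, a), cons(c, b))), cons(cons(h(a), cons(c, b)), cons(c, c)))   [R1 at 1.2.2]
3. cons(cons(cons(cons(b, b), cons(a, a)), cons(cons(b, a), cons(c, b))), cons(cons(h(a), cons(c, b)), cons(c, c)))  →  cons(cons(cons(cons(b, b), cons(a, a)), cons(cons(b, a), cons(c, b))), cons(cons(a, cons(c, b)), cons(c, c)))   [R2 at 2.1.1]

Reduce t₂ = h(h(h(c))):
1. h(h(h(c)))  →  h(h(c))   [R2 at ε]
2. h(h(c))  →  h(c)   [R2 at ε]
3. h(c)  →  c   [R2 at ε]

no — NF(t₁) = cons(cons(cons(cons(b, b), cons(a, a)), cons(cons(b, a), cons(c, b))), cons(cons(a, cons(c, b)), cons(c, c))), NF(t₂) = c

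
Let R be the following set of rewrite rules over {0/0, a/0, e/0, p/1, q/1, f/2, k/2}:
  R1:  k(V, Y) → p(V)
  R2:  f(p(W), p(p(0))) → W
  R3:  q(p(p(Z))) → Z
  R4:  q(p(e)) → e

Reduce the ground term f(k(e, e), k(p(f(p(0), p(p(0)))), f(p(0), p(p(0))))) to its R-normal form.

1. f(k(e, e), k(p(f(p(0), p(p(0)))), f(p(0), p(p(0)))))  →  f(p(e), k(p(f(p(0), p(p(0)))), f(p(0), p(p(0)))))   [R1 at 1]
2. f(p(e), k(p(f(p(0), p(p(0)))), f(p(0), p(p(0)))))  →  f(p(e), p(p(f(p(0), p(p(0))))))   [R1 at 2]
3. f(p(e), p(p(f(p(0), p(p(0))))))  →  f(p(e), p(p(0)))   [R2 at 2.1.1]
4. f(p(e), p(p(0)))  →  e   [R2 at ε]

e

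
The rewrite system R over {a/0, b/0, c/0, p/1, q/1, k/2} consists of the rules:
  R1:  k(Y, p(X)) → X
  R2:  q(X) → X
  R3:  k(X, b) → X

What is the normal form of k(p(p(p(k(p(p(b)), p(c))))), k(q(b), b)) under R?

1. k(p(p(p(k(p(p(b)), p(c))))), k(q(b), b))  →  k(p(p(p(c))), k(q(b), b))   [R1 at 1.1.1.1]
2. k(p(p(p(c))), k(q(b), b))  →  k(p(p(p(c))), q(b))   [R3 at 2]
3. k(p(p(p(c))), q(b))  →  k(p(p(p(c))), b)   [R2 at 2]
4. k(p(p(p(c))), b)  →  p(p(p(c)))   [R3 at ε]

p(p(p(c)))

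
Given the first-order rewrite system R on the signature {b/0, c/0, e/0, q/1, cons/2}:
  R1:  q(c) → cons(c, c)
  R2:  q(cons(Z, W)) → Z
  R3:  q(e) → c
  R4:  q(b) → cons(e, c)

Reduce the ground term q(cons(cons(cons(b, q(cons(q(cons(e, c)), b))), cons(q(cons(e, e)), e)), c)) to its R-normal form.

1. q(cons(cons(cons(b, q(cons(q(cons(e, c)), b))), cons(q(cons(e, e)), e)), c))  →  cons(cons(b, q(cons(q(cons(e, c)), b))), cons(q(cons(e, e)), e))   [R2 at ε]
2. cons(cons(b, q(cons(q(cons(e, c)), b))), cons(q(cons(e, e)), e))  →  cons(cons(b, q(cons(e, c))), cons(q(cons(e, e)), e))   [R2 at 1.2]
3. cons(cons(b, q(cons(e, c))), cons(q(cons(e, e)), e))  →  cons(cons(b, e), cons(q(cons(e, e)), e))   [R2 at 1.2]
4. cons(cons(b, e), cons(q(cons(e, e)), e))  →  cons(cons(b, e), cons(e, e))   [R2 at 2.1]

cons(cons(b, e), cons(e, e))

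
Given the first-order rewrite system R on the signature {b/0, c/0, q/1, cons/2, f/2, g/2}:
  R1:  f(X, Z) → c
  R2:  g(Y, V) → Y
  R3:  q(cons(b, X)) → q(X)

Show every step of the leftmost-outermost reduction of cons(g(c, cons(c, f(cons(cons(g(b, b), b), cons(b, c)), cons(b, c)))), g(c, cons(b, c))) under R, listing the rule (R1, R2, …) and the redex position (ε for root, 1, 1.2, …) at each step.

cons(c, c)

1. cons(g(c, cons(c, f(cons(cons(g(b, b), b), cons(b, c)), cons(b, c)))), g(c, cons(b, c)))  →  cons(c, g(c, cons(b, c)))   [R2 at 1]
2. cons(c, g(c, cons(b, c)))  →  cons(c, c)   [R2 at 2]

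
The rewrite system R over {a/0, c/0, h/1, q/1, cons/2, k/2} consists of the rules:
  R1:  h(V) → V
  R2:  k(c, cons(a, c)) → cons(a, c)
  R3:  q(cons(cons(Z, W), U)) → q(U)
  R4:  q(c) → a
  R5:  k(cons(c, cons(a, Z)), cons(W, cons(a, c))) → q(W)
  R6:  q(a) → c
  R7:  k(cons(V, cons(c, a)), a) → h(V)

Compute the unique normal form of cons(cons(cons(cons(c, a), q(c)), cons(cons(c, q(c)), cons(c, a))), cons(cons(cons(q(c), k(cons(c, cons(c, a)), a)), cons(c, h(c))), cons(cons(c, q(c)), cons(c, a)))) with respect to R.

cons(cons(cons(cons(c, a), a), cons(cons(c, a), cons(c, a))), cons(cons(cons(a, c), cons(c, c)), cons(cons(c, a), cons(c, a))))

1. cons(cons(cons(cons(c, a), q(c)), cons(cons(c, q(c)), cons(c, a))), cons(cons(cons(q(c), k(cons(c, cons(c, a)), a)), cons(c, h(c))), cons(cons(c, q(c)), cons(c, a))))  →  cons(cons(cons(cons(c, a), a), cons(cons(c, q(c)), cons(c, a))), cons(cons(cons(q(c), k(cons(c, cons(c, a)), a)), cons(c, h(c))), cons(cons(c, q(c)), cons(c, a))))   [R4 at 1.1.2]
2. cons(cons(cons(cons(c, a), a), cons(cons(c, q(c)), cons(c, a))), cons(cons(cons(q(c), k(cons(c, cons(c, a)), a)), cons(c, h(c))), cons(cons(c, q(c)), cons(c, a))))  →  cons(cons(cons(cons(c, a), a), cons(cons(c, a), cons(c, a))), cons(cons(cons(q(c), k(cons(c, cons(c, a)), a)), cons(c, h(c))), cons(cons(c, q(c)), cons(c, a))))   [R4 at 1.2.1.2]
3. cons(cons(cons(cons(c, a), a), cons(cons(c, a), cons(c, a))), cons(cons(cons(q(c), k(cons(c, cons(c, a)), a)), cons(c, h(c))), cons(cons(c, q(c)), cons(c, a))))  →  cons(cons(cons(cons(c, a), a), cons(cons(c, a), cons(c, a))), cons(cons(cons(a, k(cons(c, cons(c, a)), a)), cons(c, h(c))), cons(cons(c, q(c)), cons(c, a))))   [R4 at 2.1.1.1]
4. cons(cons(cons(cons(c, a), a), cons(cons(c, a), cons(c, a))), cons(cons(cons(a, k(cons(c, cons(c, a)), a)), cons(c, h(c))), cons(cons(c, q(c)), cons(c, a))))  →  cons(cons(cons(cons(c, a), a), cons(cons(c, a), cons(c, a))), cons(cons(cons(a, h(c)), cons(c, h(c))), cons(cons(c, q(c)), cons(c, a))))   [R7 at 2.1.1.2]
5. cons(cons(cons(cons(c, a), a), cons(cons(c, a), cons(c, a))), cons(cons(cons(a, h(c)), cons(c, h(c))), cons(cons(c, q(c)), cons(c, a))))  →  cons(cons(cons(cons(c, a), a), cons(cons(c, a), cons(c, a))), cons(cons(cons(a, c), cons(c, h(c))), cons(cons(c, q(c)), cons(c, a))))   [R1 at 2.1.1.2]
6. cons(cons(cons(cons(c, a), a), cons(cons(c, a), cons(c, a))), cons(cons(cons(a, c), cons(c, h(c))), cons(cons(c, q(c)), cons(c, a))))  →  cons(cons(cons(cons(c, a), a), cons(cons(c, a), cons(c, a))), cons(cons(cons(a, c), cons(c, c)), cons(cons(c, q(c)), cons(c, a))))   [R1 at 2.1.2.2]
7. cons(cons(cons(cons(c, a), a), cons(cons(c, a), cons(c, a))), cons(cons(cons(a, c), cons(c, c)), cons(cons(c, q(c)), cons(c, a))))  →  cons(cons(cons(cons(c, a), a), cons(cons(c, a), cons(c, a))), cons(cons(cons(a, c), cons(c, c)), cons(cons(c, a), cons(c, a))))   [R4 at 2.2.1.2]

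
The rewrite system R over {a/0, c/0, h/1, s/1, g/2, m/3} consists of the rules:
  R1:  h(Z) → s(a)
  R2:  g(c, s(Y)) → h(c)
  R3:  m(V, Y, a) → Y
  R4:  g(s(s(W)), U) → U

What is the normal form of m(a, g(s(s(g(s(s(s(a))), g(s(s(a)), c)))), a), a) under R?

1. m(a, g(s(s(g(s(s(s(a))), g(s(s(a)), c)))), a), a)  →  g(s(s(g(s(s(s(a))), g(s(s(a)), c)))), a)   [R3 at ε]
2. g(s(s(g(s(s(s(a))), g(s(s(a)), c)))), a)  →  a   [R4 at ε]

a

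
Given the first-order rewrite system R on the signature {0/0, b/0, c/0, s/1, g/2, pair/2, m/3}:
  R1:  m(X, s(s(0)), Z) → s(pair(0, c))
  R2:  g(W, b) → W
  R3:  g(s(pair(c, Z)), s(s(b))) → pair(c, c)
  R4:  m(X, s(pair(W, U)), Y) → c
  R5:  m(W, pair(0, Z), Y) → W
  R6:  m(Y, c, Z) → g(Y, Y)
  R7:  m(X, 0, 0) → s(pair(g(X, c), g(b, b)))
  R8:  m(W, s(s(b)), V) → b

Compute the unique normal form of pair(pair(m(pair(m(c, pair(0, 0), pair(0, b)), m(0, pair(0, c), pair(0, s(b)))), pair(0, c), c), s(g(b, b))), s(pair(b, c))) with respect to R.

1. pair(pair(m(pair(m(c, pair(0, 0), pair(0, b)), m(0, pair(0, c), pair(0, s(b)))), pair(0, c), c), s(g(b, b))), s(pair(b, c)))  →  pair(pair(pair(m(c, pair(0, 0), pair(0, b)), m(0, pair(0, c), pair(0, s(b)))), s(g(b, b))), s(pair(b, c)))   [R5 at 1.1]
2. pair(pair(pair(m(c, pair(0, 0), pair(0, b)), m(0, pair(0, c), pair(0, s(b)))), s(g(b, b))), s(pair(b, c)))  →  pair(pair(pair(c, m(0, pair(0, c), pair(0, s(b)))), s(g(b, b))), s(pair(b, c)))   [R5 at 1.1.1]
3. pair(pair(pair(c, m(0, pair(0, c), pair(0, s(b)))), s(g(b, b))), s(pair(b, c)))  →  pair(pair(pair(c, 0), s(g(b, b))), s(pair(b, c)))   [R5 at 1.1.2]
4. pair(pair(pair(c, 0), s(g(b, b))), s(pair(b, c)))  →  pair(pair(pair(c, 0), s(b)), s(pair(b, c)))   [R2 at 1.2.1]

pair(pair(pair(c, 0), s(b)), s(pair(b, c)))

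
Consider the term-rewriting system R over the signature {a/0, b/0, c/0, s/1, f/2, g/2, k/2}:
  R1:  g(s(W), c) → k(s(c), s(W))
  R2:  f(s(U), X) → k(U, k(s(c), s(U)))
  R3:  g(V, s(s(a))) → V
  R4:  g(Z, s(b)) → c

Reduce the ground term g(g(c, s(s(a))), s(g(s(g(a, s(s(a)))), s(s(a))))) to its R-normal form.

1. g(g(c, s(s(a))), s(g(s(g(a, s(s(a)))), s(s(a)))))  →  g(c, s(g(s(g(a, s(s(a)))), s(s(a)))))   [R3 at 1]
2. g(c, s(g(s(g(a, s(s(a)))), s(s(a)))))  →  g(c, s(s(g(a, s(s(a))))))   [R3 at 2.1]
3. g(c, s(s(g(a, s(s(a))))))  →  g(c, s(s(a)))   [R3 at 2.1.1]
4. g(c, s(s(a)))  →  c   [R3 at ε]

c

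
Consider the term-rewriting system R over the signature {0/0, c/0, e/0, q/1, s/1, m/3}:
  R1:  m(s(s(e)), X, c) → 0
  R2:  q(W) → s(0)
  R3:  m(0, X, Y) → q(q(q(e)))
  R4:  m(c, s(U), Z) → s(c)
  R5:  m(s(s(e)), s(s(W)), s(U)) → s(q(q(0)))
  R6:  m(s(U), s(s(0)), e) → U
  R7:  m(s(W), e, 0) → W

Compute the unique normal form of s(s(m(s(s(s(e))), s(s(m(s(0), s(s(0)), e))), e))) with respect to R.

s(s(s(s(e))))

1. s(s(m(s(s(s(e))), s(s(m(s(0), s(s(0)), e))), e)))  →  s(s(m(s(s(s(e))), s(s(0)), e)))   [R6 at 1.1.2.1.1]
2. s(s(m(s(s(s(e))), s(s(0)), e)))  →  s(s(s(s(e))))   [R6 at 1.1]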